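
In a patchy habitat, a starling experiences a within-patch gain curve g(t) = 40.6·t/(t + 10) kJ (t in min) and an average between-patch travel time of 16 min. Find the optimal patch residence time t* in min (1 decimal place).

Optimal t* satisfies g'(t*) = g(t*)/(T + t*).
g'(t) = 40.6·10/(t + 10)². Setting 40.6·10/(t+10)² = 40.6t/[(t+10)(16+t)] gives 10(16+t) = t(t+10), so t² = 10×16 = 160.
t* = √160 = 12.65 min.

12.6 min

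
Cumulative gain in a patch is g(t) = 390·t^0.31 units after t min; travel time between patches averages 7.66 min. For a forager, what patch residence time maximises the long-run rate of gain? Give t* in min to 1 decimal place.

Optimal t* satisfies g'(t*) = g(t*)/(T + t*).
g'(t) = 0.31·390·t^-0.69. Setting 0.31·390·t^-0.69 = 390·t^0.31/(7.66+t) gives 0.31(7.66+t) = t, so 0.69·t = 0.31×7.66.
t* = 0.31×7.66/0.69 = 3.441 min.

3.4 min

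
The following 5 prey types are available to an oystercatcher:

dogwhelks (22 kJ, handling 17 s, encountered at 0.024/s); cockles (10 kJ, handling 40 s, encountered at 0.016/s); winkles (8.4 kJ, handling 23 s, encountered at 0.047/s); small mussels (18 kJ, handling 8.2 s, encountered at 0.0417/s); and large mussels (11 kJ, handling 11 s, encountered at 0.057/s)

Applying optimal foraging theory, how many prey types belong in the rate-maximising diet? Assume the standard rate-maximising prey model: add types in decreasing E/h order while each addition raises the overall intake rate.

Profitabilities (E/h, kJ/s): small mussels 2.2, dogwhelks 1.29, large mussels 1, winkles 0.365, cockles 0.25. Add prey in this order while the next type's profitability exceeds the intake rate on those already taken.
Rate on top 1: 0.5593. dogwhelks: 1.29 > 0.5593 → include.
Rate on top 2: 0.7307. large mussels: 1 > 0.7307 → include.
Rate on top 3: 0.8017. winkles: 0.365 < 0.8017 → exclude; stop.
Optimal diet: small mussels, dogwhelks, large mussels — 3 of 5 types.

3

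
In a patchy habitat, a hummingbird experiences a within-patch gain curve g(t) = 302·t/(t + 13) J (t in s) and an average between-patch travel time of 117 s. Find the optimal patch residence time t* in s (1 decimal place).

39.0 s

Optimal t* satisfies g'(t*) = g(t*)/(T + t*).
g'(t) = 302·13/(t + 13)². Setting 302·13/(t+13)² = 302t/[(t+13)(117+t)] gives 13(117+t) = t(t+13), so t² = 13×117 = 1521.
t* = √1521 = 39 s.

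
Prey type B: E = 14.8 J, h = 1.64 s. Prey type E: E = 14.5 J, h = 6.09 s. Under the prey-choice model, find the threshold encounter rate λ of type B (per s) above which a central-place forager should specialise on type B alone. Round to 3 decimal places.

0.219 per s

Drop type E once their profitability E₂/h₂ falls below the rate achievable on type B alone: E₂/h₂ = λE₁/(1 + λh₁).
Solve for λ: λE₁h₂ = E₂(1 + λh₁) → λ(E₁h₂ − E₂h₁) = E₂ → λ = E₂/(E₁h₂ − E₂h₁).
λ = 14.5/(14.8×6.09 − 14.5×1.64) = 14.5/66.35 = 0.2185 per s.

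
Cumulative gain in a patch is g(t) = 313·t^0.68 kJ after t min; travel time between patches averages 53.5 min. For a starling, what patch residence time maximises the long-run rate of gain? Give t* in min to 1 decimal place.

Optimal t* satisfies g'(t*) = g(t*)/(T + t*).
g'(t) = 0.68·313·t^-0.32. Setting 0.68·313·t^-0.32 = 313·t^0.68/(53.5+t) gives 0.68(53.5+t) = t, so 0.32·t = 0.68×53.5.
t* = 0.68×53.5/0.32 = 113.7 min.

113.7 min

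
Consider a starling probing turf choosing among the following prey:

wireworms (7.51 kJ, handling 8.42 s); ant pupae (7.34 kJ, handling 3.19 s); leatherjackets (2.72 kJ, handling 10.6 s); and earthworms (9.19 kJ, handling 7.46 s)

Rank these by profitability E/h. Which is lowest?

In descending order of E/h:
ant pupae: 7.34/3.19 = 2.3 kJ/s
earthworms: 9.19/7.46 = 1.23 kJ/s
wireworms: 7.51/8.42 = 0.892 kJ/s
leatherjackets: 2.72/10.6 = 0.257 kJ/s

leatherjackets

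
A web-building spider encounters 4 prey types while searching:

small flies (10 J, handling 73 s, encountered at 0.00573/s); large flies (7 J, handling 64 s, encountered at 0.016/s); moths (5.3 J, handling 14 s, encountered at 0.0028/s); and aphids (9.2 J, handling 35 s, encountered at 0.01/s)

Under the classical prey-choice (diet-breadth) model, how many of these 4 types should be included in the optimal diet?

Rank by E/h (J/s): moths 0.379, aphids 0.263, small flies 0.137, large flies 0.109. Include each in turn until the next type's E/h falls below the running intake rate.
Rate on top 1: 0.01428. aphids: 0.263 > 0.01428 → include.
Rate on top 2: 0.07691. small flies: 0.137 > 0.07691 → include.
Rate on top 3: 0.09081. large flies: 0.109 > 0.09081 → include.
Optimal diet: moths, aphids, small flies, large flies — 4 of 4 types.

4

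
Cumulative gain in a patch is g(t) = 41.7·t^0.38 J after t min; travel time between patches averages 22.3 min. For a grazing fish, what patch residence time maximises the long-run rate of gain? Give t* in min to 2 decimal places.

Optimal t* satisfies g'(t*) = g(t*)/(T + t*).
g'(t) = 0.38·41.7·t^-0.62. Setting 0.38·41.7·t^-0.62 = 41.7·t^0.38/(22.3+t) gives 0.38(22.3+t) = t, so 0.62·t = 0.38×22.3.
t* = 0.38×22.3/0.62 = 13.67 min.

13.67 min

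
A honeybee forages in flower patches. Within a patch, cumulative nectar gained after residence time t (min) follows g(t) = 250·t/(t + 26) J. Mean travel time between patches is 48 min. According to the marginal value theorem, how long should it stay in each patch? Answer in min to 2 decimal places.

By the marginal value theorem, leave when the instantaneous gain rate g'(t) equals the habitat-wide average g(t)/(T + t).
g'(t) = 250·26/(t + 26)². Setting 250·26/(t+26)² = 250t/[(t+26)(48+t)] gives 26(48+t) = t(t+26), so t² = 26×48 = 1248.
t* = √1248 = 35.33 min.

35.33 min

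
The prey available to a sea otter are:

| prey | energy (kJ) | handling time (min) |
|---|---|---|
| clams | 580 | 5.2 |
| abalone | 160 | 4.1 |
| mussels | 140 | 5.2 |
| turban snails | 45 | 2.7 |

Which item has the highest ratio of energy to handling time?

clams

Profitability E/h (kJ/min): clams = 580/5.2 = 112, abalone = 160/4.1 = 39, mussels = 140/5.2 = 26.9, turban snails = 45/2.7 = 16.7.
Ranked: clams > abalone > mussels > turban snails.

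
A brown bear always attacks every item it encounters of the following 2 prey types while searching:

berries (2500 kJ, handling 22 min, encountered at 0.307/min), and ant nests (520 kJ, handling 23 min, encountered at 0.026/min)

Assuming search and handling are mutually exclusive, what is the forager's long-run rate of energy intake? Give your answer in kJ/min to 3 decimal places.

R = Σλ_iE_i / (1 + Σλ_ih_i)
Numerator: 0.307×2500 + 0.026×520 = 781
Denominator: 1 + 0.307×22 + 0.026×23 = 8.352
R = 781/8.352 = 93.51 kJ/min

93.513 kJ/min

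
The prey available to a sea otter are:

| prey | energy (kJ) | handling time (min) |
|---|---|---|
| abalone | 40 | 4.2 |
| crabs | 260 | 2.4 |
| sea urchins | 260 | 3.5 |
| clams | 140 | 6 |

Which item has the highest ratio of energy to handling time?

crabs

In descending order of E/h:
crabs: 260/2.4 = 108 kJ/min
sea urchins: 260/3.5 = 74.3 kJ/min
clams: 140/6 = 23.3 kJ/min
abalone: 40/4.2 = 9.52 kJ/min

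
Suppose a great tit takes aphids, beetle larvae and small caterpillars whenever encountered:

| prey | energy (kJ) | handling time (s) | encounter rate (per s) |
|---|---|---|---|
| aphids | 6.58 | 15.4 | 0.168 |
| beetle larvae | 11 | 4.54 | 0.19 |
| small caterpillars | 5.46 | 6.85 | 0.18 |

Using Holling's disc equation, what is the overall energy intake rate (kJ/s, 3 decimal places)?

0.735 kJ/s

R = Σλ_iE_i / (1 + Σλ_ih_i)
Numerator: 0.168×6.58 + 0.19×11 + 0.18×5.46 = 4.178
Denominator: 1 + 0.168×15.4 + 0.19×4.54 + 0.18×6.85 = 5.683
R = 4.178/5.683 = 0.7352 kJ/s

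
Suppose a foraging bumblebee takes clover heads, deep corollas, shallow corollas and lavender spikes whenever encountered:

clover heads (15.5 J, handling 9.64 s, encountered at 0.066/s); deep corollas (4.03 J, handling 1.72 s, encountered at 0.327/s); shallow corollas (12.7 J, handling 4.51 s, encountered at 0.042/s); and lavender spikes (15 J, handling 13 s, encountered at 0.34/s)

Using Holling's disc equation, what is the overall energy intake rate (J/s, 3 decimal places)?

R = (0.066×15.5 + 0.327×4.03 + 0.042×12.7 + 0.34×15) / (1 + 0.066×9.64 + 0.327×1.72 + 0.042×4.51 + 0.34×13) = 7.974/6.808 = 1.171 J/s.

1.171 J/s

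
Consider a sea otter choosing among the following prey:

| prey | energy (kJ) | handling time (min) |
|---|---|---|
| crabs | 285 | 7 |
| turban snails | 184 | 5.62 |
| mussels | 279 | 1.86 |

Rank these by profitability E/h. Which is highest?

mussels

In descending order of E/h:
mussels: 279/1.86 = 150 kJ/min
crabs: 285/7 = 40.7 kJ/min
turban snails: 184/5.62 = 32.7 kJ/min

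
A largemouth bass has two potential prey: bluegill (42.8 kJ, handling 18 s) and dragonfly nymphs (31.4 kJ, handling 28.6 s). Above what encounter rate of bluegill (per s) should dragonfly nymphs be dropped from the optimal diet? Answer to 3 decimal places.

At the threshold, the rate on bluegill alone equals the profitability of dragonfly nymphs: λ·42.8/(1 + λ·18) = 31.4/28.6 = 1.098.
Rearranging, λ(42.8 − 1.098×18) = 1.098, so λ = 1.098/23.04 = 0.04766 per s.

0.048 per s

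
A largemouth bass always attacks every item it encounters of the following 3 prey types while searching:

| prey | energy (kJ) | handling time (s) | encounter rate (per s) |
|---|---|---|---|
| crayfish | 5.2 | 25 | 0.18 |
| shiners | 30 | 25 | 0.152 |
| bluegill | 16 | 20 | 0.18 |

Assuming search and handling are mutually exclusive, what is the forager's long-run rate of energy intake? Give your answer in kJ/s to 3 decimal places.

R = (0.18×5.2 + 0.152×30 + 0.18×16) / (1 + 0.18×25 + 0.152×25 + 0.18×20) = 8.376/12.9 = 0.6493 kJ/s.

0.649 kJ/s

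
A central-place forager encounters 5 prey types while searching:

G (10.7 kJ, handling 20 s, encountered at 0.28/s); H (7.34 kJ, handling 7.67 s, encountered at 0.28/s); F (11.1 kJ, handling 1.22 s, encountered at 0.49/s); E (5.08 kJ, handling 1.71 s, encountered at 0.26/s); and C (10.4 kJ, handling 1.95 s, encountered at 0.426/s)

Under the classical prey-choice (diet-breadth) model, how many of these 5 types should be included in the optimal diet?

2

Profitabilities (E/h, kJ/s): F 9.1, C 5.33, E 2.97, H 0.957, G 0.535. Add prey in this order while the next type's profitability exceeds the intake rate on those already taken.
Rate on top 1: 3.404. C: 5.33 > 3.404 → include.
Rate on top 2: 4.064. E: 2.97 < 4.064 → exclude; stop.
Optimal diet: F, C — 2 of 5 types.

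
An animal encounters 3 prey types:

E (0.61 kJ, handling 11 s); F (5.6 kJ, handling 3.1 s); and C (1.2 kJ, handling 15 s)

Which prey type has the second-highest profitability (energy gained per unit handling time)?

C

Profitability E/h (kJ/s): E = 0.61/11 = 0.0555, F = 5.6/3.1 = 1.81, C = 1.2/15 = 0.08.
Ranked: F > C > E.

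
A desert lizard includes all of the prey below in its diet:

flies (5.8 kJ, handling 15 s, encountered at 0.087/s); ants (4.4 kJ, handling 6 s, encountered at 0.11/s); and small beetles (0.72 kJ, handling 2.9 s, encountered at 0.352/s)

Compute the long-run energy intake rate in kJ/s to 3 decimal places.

R = Σλ_iE_i / (1 + Σλ_ih_i)
Numerator: 0.087×5.8 + 0.11×4.4 + 0.352×0.72 = 1.242
Denominator: 1 + 0.087×15 + 0.11×6 + 0.352×2.9 = 3.986
R = 1.242/3.986 = 0.3116 kJ/s

0.312 kJ/s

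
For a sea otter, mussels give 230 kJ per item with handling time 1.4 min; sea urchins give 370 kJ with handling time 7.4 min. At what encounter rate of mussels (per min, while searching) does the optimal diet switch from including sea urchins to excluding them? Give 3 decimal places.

0.312 per min

The zero-one rule: include sea urchins iff E₂/h₂ > λE₁/(1+λh₁). Equality gives the switch point.
λE₁h₂ = E₂ + λE₂h₁ ⇒ λ = E₂/(E₁h₂ − E₂h₁) = 370/(1702 − 518) = 0.3125 per min.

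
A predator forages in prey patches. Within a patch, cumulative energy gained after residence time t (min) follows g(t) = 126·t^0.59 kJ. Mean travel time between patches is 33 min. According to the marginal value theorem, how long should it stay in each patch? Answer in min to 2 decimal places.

Maximise g(t)/(T+t): set derivative to zero → g'(t)(T+t) = g(t).
g'(t) = 0.59·126·t^-0.41. Setting 0.59·126·t^-0.41 = 126·t^0.59/(33+t) gives 0.59(33+t) = t, so 0.41·t = 0.59×33.
t* = 0.59×33/0.41 = 47.49 min.

47.49 min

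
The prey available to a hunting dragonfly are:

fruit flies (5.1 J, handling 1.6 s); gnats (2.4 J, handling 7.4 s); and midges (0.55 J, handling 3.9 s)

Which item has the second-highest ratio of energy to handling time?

gnats

In descending order of E/h:
fruit flies: 5.1/1.6 = 3.19 J/s
gnats: 2.4/7.4 = 0.324 J/s
midges: 0.55/3.9 = 0.141 J/s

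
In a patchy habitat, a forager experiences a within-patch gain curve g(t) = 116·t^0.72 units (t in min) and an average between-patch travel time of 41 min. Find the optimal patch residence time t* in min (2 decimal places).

105.43 min

Maximise g(t)/(T+t): set derivative to zero → g'(t)(T+t) = g(t).
g'(t) = 0.72·116·t^-0.28. Setting 0.72·116·t^-0.28 = 116·t^0.72/(41+t) gives 0.72(41+t) = t, so 0.28·t = 0.72×41.
t* = 0.72×41/0.28 = 105.4 min.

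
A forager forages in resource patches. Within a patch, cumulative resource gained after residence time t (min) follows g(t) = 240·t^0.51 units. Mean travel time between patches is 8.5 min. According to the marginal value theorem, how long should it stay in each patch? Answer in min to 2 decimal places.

By the marginal value theorem, leave when the instantaneous gain rate g'(t) equals the habitat-wide average g(t)/(T + t).
g'(t) = 0.51·240·t^-0.49. Setting 0.51·240·t^-0.49 = 240·t^0.51/(8.5+t) gives 0.51(8.5+t) = t, so 0.49·t = 0.51×8.5.
t* = 0.51×8.5/0.49 = 8.847 min.

8.85 min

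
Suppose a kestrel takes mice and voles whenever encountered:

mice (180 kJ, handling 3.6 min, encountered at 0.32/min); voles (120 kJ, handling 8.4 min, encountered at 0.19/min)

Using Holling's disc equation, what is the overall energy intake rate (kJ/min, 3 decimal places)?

Energy encountered per unit search time: 0.32×180 + 0.19×120 = 80.4 kJ/min.
Handling time per unit search time: 0.32×3.6 + 0.19×8.4 = 2.748.
Rate = 80.4/(1 + 2.748) = 21.45 kJ/min.

21.451 kJ/min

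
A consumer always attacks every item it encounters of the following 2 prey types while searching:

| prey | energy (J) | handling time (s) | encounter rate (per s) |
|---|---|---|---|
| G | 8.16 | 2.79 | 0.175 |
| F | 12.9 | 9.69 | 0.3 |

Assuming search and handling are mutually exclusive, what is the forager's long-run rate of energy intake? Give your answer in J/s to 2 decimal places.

1.21 J/s

R = (0.175×8.16 + 0.3×12.9) / (1 + 0.175×2.79 + 0.3×9.69) = 5.298/4.395 = 1.205 J/s.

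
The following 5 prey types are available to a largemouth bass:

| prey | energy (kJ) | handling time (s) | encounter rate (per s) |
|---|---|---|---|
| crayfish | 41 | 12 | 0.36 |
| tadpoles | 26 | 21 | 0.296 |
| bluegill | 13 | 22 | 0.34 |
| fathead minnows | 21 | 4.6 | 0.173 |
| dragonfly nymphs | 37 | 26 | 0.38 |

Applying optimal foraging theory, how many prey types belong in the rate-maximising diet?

E/h in descending order: fathead minnows 4.57, crayfish 3.42, dragonfly nymphs 1.42, tadpoles 1.24, bluegill 0.591 kJ/s. The optimal diet is the largest prefix of this list for which every included type satisfies E_i/h_i > R on the types above it.
Rate on top 1: 2.023. crayfish: 3.42 > 2.023 → include.
Rate on top 2: 3.007. dragonfly nymphs: 1.42 < 3.007 → exclude; stop.
Optimal diet: fathead minnows, crayfish — 2 of 5 types.

2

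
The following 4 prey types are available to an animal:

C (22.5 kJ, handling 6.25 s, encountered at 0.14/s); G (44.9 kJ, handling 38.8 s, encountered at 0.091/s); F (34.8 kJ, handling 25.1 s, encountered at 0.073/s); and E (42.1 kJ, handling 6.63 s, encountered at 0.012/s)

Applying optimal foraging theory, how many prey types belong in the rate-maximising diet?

E/h in descending order: E 6.35, C 3.6, F 1.39, G 1.16 kJ/s. The optimal diet is the largest prefix of this list for which every included type satisfies E_i/h_i > R on the types above it.
Rate on top 1: 0.468. C: 3.6 > 0.468 → include.
Rate on top 2: 1.87. F: 1.39 < 1.87 → exclude; stop.
Optimal diet: E, C — 2 of 4 types.

2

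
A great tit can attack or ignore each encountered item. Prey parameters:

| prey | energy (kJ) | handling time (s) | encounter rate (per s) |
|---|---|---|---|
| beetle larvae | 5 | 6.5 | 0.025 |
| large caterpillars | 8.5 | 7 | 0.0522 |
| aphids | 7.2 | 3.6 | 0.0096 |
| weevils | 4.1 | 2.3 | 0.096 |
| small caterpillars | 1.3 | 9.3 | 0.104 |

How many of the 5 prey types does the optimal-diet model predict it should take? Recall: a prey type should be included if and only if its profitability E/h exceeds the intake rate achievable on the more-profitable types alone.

4

Profitabilities (E/h, kJ/s): aphids 2, weevils 1.78, large caterpillars 1.21, beetle larvae 0.769, small caterpillars 0.14. Add prey in this order while the next type's profitability exceeds the intake rate on those already taken.
Rate on top 1: 0.06681. weevils: 1.78 > 0.06681 → include.
Rate on top 2: 0.3686. large caterpillars: 1.21 > 0.3686 → include.
Rate on top 3: 0.5593. beetle larvae: 0.769 > 0.5593 → include.
Rate on top 4: 0.5784. small caterpillars: 0.14 < 0.5784 → exclude; stop.
Optimal diet: aphids, weevils, large caterpillars, beetle larvae — 4 of 5 types.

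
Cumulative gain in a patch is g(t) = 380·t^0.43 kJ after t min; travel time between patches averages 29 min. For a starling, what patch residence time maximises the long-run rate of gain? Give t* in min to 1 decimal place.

Maximise g(t)/(T+t): set derivative to zero → g'(t)(T+t) = g(t).
g'(t) = 0.43·380·t^-0.57. Setting 0.43·380·t^-0.57 = 380·t^0.43/(29+t) gives 0.43(29+t) = t, so 0.57·t = 0.43×29.
t* = 0.43×29/0.57 = 21.88 min.

21.9 min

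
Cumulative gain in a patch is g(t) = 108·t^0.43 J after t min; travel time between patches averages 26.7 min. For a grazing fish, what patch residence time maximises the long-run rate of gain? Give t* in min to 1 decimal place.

By the marginal value theorem, leave when the instantaneous gain rate g'(t) equals the habitat-wide average g(t)/(T + t).
g'(t) = 0.43·108·t^-0.57. Setting 0.43·108·t^-0.57 = 108·t^0.43/(26.7+t) gives 0.43(26.7+t) = t, so 0.57·t = 0.43×26.7.
t* = 0.43×26.7/0.57 = 20.14 min.

20.1 min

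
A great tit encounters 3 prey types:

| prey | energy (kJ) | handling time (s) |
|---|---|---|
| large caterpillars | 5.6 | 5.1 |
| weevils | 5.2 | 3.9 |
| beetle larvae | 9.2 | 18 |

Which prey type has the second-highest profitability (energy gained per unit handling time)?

large caterpillars

Profitability E/h (kJ/s): large caterpillars = 5.6/5.1 = 1.1, weevils = 5.2/3.9 = 1.33, beetle larvae = 9.2/18 = 0.511.
Ranked: weevils > large caterpillars > beetle larvae.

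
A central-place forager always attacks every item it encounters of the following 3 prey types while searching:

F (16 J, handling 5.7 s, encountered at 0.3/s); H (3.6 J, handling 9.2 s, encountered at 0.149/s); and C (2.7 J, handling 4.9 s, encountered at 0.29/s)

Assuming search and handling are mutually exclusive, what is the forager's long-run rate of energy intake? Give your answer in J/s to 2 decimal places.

1.11 J/s

R = Σλ_iE_i / (1 + Σλ_ih_i)
Numerator: 0.3×16 + 0.149×3.6 + 0.29×2.7 = 6.119
Denominator: 1 + 0.3×5.7 + 0.149×9.2 + 0.29×4.9 = 5.502
R = 6.119/5.502 = 1.112 J/s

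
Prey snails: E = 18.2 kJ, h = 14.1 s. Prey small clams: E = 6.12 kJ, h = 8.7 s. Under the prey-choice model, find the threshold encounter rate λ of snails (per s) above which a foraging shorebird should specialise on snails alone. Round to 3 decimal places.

0.085 per s

The zero-one rule: include small clams iff E₂/h₂ > λE₁/(1+λh₁). Equality gives the switch point.
λE₁h₂ = E₂ + λE₂h₁ ⇒ λ = E₂/(E₁h₂ − E₂h₁) = 6.12/(158.3 − 86.29) = 0.08494 per s.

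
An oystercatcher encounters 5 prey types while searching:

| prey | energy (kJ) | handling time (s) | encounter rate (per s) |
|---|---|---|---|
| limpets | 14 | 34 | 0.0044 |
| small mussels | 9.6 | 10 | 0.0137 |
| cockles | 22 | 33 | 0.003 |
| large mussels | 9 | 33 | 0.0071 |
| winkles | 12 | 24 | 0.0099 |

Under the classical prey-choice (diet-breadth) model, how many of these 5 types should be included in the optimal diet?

5

E/h in descending order: small mussels 0.96, cockles 0.667, winkles 0.5, limpets 0.412, large mussels 0.273 kJ/s. The optimal diet is the largest prefix of this list for which every included type satisfies E_i/h_i > R on the types above it.
Rate on top 1: 0.1157. cockles: 0.667 > 0.1157 → include.
Rate on top 2: 0.1598. winkles: 0.5 > 0.1598 → include.
Rate on top 3: 0.2147. limpets: 0.412 > 0.2147 → include.
Rate on top 4: 0.2328. large mussels: 0.273 > 0.2328 → include.
Optimal diet: small mussels, cockles, winkles, limpets, large mussels — 5 of 5 types.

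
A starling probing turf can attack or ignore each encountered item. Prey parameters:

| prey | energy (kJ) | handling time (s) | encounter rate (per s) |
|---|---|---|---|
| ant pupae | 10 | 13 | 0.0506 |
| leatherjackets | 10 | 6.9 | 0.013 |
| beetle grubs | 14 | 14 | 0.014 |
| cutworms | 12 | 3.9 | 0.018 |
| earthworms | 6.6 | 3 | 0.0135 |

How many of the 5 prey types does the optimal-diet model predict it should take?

5

E/h in descending order: cutworms 3.08, earthworms 2.2, leatherjackets 1.45, beetle grubs 1, ant pupae 0.769 kJ/s. The optimal diet is the largest prefix of this list for which every included type satisfies E_i/h_i > R on the types above it.
Rate on top 1: 0.2018. earthworms: 2.2 > 0.2018 → include.
Rate on top 2: 0.2747. leatherjackets: 1.45 > 0.2747 → include.
Rate on top 3: 0.3625. beetle grubs: 1 > 0.3625 → include.
Rate on top 4: 0.4519. ant pupae: 0.769 > 0.4519 → include.
Optimal diet: cutworms, earthworms, leatherjackets, beetle grubs, ant pupae — 5 of 5 types.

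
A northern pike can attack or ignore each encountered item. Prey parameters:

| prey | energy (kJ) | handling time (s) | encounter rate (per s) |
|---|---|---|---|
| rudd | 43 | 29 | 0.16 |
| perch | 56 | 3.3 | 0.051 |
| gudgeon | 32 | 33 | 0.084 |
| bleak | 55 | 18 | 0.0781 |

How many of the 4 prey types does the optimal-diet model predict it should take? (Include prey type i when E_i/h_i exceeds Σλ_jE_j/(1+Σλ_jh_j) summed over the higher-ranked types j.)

Profitabilities (E/h, kJ/s): perch 17, bleak 3.06, rudd 1.48, gudgeon 0.97. Add prey in this order while the next type's profitability exceeds the intake rate on those already taken.
Rate on top 1: 2.445. bleak: 3.06 > 2.445 → include.
Rate on top 2: 2.778. rudd: 1.48 < 2.778 → exclude; stop.
Optimal diet: perch, bleak — 2 of 4 types.

2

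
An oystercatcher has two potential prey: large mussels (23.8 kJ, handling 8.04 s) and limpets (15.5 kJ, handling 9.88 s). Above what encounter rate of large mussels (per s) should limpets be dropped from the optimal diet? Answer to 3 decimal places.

The zero-one rule: include limpets iff E₂/h₂ > λE₁/(1+λh₁). Equality gives the switch point.
λE₁h₂ = E₂ + λE₂h₁ ⇒ λ = E₂/(E₁h₂ − E₂h₁) = 15.5/(235.1 − 124.6) = 0.1402 per s.

0.140 per s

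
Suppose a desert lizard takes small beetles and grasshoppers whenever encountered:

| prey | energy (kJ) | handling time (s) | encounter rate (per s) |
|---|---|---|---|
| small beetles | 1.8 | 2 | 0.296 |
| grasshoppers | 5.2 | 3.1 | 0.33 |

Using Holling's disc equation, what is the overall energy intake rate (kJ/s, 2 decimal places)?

0.86 kJ/s

Energy encountered per unit search time: 0.296×1.8 + 0.33×5.2 = 2.249 kJ/s.
Handling time per unit search time: 0.296×2 + 0.33×3.1 = 1.615.
Rate = 2.249/(1 + 1.615) = 0.86 kJ/s.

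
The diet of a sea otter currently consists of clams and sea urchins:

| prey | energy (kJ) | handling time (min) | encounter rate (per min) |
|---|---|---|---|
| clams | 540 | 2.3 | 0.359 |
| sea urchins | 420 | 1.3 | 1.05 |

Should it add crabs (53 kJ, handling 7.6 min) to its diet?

On clams and sea urchins alone, R = ΣλE/(1+Σλh) = 634.9/3.191 = 199 kJ/min.
Profitability of crabs: 53/7.6 = 6.974 kJ/min.
Since 6.974 < R, time spent handling crabs is better spent searching.

No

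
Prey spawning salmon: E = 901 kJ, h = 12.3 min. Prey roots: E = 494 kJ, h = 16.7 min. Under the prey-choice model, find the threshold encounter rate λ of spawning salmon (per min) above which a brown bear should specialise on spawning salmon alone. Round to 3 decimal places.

The zero-one rule: include roots iff E₂/h₂ > λE₁/(1+λh₁). Equality gives the switch point.
λE₁h₂ = E₂ + λE₂h₁ ⇒ λ = E₂/(E₁h₂ − E₂h₁) = 494/(1.505e+04 − 6076) = 0.05507 per min.

0.055 per min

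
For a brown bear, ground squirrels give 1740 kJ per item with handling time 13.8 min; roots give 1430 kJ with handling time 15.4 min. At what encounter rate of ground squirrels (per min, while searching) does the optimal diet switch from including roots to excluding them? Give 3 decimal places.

0.202 per min

Drop roots once their profitability E₂/h₂ falls below the rate achievable on ground squirrels alone: E₂/h₂ = λE₁/(1 + λh₁).
Solve for λ: λE₁h₂ = E₂(1 + λh₁) → λ(E₁h₂ − E₂h₁) = E₂ → λ = E₂/(E₁h₂ − E₂h₁).
λ = 1430/(1740×15.4 − 1430×13.8) = 1430/7062 = 0.2025 per min.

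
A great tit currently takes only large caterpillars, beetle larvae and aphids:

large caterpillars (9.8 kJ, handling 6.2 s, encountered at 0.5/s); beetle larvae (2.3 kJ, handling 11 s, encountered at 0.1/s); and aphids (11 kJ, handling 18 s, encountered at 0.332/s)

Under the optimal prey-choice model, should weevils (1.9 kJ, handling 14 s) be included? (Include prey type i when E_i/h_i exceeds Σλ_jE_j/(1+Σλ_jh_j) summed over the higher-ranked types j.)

On large caterpillars, beetle larvae and aphids alone, R = ΣλE/(1+Σλh) = 8.782/11.18 = 0.7858 kJ/s.
weevils: E/h = 1.9/14 = 0.1357 kJ/s.
Since 0.1357 < R, time spent handling weevils is better spent searching.

No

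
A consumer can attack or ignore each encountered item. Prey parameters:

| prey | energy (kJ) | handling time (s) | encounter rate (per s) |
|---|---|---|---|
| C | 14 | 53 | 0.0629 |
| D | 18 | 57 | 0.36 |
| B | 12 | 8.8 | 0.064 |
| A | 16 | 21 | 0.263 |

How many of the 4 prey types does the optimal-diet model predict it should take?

Rank by E/h (kJ/s): B 1.36, A 0.762, D 0.316, C 0.264. Include each in turn until the next type's E/h falls below the running intake rate.
Rate on top 1: 0.4913. A: 0.762 > 0.4913 → include.
Rate on top 2: 0.7022. D: 0.316 < 0.7022 → exclude; stop.
Optimal diet: B, A — 2 of 4 types.

2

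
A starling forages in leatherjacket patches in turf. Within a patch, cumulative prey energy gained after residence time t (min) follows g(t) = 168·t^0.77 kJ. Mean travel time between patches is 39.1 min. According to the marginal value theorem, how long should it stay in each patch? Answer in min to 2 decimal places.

By the marginal value theorem, leave when the instantaneous gain rate g'(t) equals the habitat-wide average g(t)/(T + t).
g'(t) = 0.77·168·t^-0.23. Setting 0.77·168·t^-0.23 = 168·t^0.77/(39.1+t) gives 0.77(39.1+t) = t, so 0.23·t = 0.77×39.1.
t* = 0.77×39.1/0.23 = 130.9 min.

130.90 min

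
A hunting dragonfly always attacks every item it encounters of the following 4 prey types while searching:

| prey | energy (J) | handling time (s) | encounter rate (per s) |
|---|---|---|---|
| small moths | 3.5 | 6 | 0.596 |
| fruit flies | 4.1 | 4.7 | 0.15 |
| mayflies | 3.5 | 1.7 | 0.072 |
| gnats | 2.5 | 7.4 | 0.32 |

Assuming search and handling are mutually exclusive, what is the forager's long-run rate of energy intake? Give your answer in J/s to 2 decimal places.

Energy encountered per unit search time: 0.596×3.5 + 0.15×4.1 + 0.072×3.5 + 0.32×2.5 = 3.753 J/s.
Handling time per unit search time: 0.596×6 + 0.15×4.7 + 0.072×1.7 + 0.32×7.4 = 6.771.
Rate = 3.753/(1 + 6.771) = 0.4829 J/s.

0.48 J/s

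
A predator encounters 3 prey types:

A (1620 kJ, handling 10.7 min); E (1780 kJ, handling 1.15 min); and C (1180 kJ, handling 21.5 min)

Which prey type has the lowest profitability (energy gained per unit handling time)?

In descending order of E/h:
E: 1780/1.15 = 1.55e+03 kJ/min
A: 1620/10.7 = 151 kJ/min
C: 1180/21.5 = 54.9 kJ/min

C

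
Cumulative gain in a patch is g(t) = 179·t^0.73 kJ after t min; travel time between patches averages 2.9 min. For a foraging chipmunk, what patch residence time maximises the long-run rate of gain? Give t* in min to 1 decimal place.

By the marginal value theorem, leave when the instantaneous gain rate g'(t) equals the habitat-wide average g(t)/(T + t).
g'(t) = 0.73·179·t^-0.27. Setting 0.73·179·t^-0.27 = 179·t^0.73/(2.9+t) gives 0.73(2.9+t) = t, so 0.27·t = 0.73×2.9.
t* = 0.73×2.9/0.27 = 7.841 min.

7.8 min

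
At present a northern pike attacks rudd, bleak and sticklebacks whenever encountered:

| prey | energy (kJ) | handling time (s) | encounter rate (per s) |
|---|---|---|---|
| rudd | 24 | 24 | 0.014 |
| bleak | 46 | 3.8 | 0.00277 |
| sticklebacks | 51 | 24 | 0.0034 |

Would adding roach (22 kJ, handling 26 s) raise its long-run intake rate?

Yes

Current rate: (0.014×24 + 0.00277×46 + 0.0034×51)/(1 + 0.014×24 + 0.00277×3.8 + 0.0034×24) = 0.4459 kJ/s.
roach: E/h = 22/26 = 0.8462 kJ/s.
Since 0.8462 > R, including roach increases the long-run rate.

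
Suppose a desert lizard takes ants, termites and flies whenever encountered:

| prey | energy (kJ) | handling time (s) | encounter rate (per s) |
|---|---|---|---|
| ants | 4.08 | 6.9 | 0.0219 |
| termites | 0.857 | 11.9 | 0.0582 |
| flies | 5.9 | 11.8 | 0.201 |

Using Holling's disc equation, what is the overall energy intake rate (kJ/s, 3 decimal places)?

0.314 kJ/s

R = Σλ_iE_i / (1 + Σλ_ih_i)
Numerator: 0.0219×4.08 + 0.0582×0.857 + 0.201×5.9 = 1.325
Denominator: 1 + 0.0219×6.9 + 0.0582×11.9 + 0.201×11.8 = 4.215
R = 1.325/4.215 = 0.3143 kJ/s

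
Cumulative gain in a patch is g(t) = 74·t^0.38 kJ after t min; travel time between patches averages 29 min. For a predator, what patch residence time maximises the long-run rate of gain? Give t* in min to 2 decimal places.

17.77 min

Maximise g(t)/(T+t): set derivative to zero → g'(t)(T+t) = g(t).
g'(t) = 0.38·74·t^-0.62. Setting 0.38·74·t^-0.62 = 74·t^0.38/(29+t) gives 0.38(29+t) = t, so 0.62·t = 0.38×29.
t* = 0.38×29/0.62 = 17.77 min.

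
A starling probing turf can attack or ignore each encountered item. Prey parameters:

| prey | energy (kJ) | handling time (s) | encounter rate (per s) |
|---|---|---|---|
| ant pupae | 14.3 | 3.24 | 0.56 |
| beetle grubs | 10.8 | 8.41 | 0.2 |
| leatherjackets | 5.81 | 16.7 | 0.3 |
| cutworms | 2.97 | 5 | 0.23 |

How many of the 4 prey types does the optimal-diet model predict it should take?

1

E/h in descending order: ant pupae 4.41, beetle grubs 1.28, cutworms 0.594, leatherjackets 0.348 kJ/s. The optimal diet is the largest prefix of this list for which every included type satisfies E_i/h_i > R on the types above it.
Rate on top 1: 2.845. beetle grubs: 1.28 < 2.845 → exclude; stop.
Optimal diet: ant pupae — 1 of 4 types.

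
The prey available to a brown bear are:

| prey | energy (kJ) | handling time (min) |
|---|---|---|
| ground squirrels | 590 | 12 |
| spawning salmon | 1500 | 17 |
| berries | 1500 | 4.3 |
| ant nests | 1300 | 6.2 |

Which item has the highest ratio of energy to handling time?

berries

Profitability E/h (kJ/min): ground squirrels = 590/12 = 49.2, spawning salmon = 1500/17 = 88.2, berries = 1500/4.3 = 349, ant nests = 1300/6.2 = 210.
Ranked: berries > ant nests > spawning salmon > ground squirrels.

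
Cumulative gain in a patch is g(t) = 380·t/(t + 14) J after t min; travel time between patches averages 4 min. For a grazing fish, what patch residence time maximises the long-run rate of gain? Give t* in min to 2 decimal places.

7.48 min

By the marginal value theorem, leave when the instantaneous gain rate g'(t) equals the habitat-wide average g(t)/(T + t).
g'(t) = 380·14/(t + 14)². Setting 380·14/(t+14)² = 380t/[(t+14)(4+t)] gives 14(4+t) = t(t+14), so t² = 14×4 = 56.
t* = √56 = 7.483 min.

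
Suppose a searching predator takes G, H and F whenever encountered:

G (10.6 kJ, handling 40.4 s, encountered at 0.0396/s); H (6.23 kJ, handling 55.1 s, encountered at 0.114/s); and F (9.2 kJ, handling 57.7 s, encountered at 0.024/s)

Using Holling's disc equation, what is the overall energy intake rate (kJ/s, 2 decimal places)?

R = Σλ_iE_i / (1 + Σλ_ih_i)
Numerator: 0.0396×10.6 + 0.114×6.23 + 0.024×9.2 = 1.351
Denominator: 1 + 0.0396×40.4 + 0.114×55.1 + 0.024×57.7 = 10.27
R = 1.351/10.27 = 0.1316 kJ/s

0.13 kJ/s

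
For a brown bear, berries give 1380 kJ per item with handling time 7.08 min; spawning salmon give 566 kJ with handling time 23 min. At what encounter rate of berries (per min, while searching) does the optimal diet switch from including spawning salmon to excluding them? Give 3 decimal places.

0.020 per min

At the threshold, the rate on berries alone equals the profitability of spawning salmon: λ·1380/(1 + λ·7.08) = 566/23 = 24.61.
Rearranging, λ(1380 − 24.61×7.08) = 24.61, so λ = 24.61/1206 = 0.02041 per min.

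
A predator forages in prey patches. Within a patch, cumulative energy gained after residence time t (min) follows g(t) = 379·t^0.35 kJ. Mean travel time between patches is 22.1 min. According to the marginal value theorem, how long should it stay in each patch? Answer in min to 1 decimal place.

11.9 min

By the marginal value theorem, leave when the instantaneous gain rate g'(t) equals the habitat-wide average g(t)/(T + t).
g'(t) = 0.35·379·t^-0.65. Setting 0.35·379·t^-0.65 = 379·t^0.35/(22.1+t) gives 0.35(22.1+t) = t, so 0.65·t = 0.35×22.1.
t* = 0.35×22.1/0.65 = 11.9 min.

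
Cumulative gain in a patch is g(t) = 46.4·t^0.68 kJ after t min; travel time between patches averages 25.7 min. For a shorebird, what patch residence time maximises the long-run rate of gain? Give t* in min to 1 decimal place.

54.6 min

By the marginal value theorem, leave when the instantaneous gain rate g'(t) equals the habitat-wide average g(t)/(T + t).
g'(t) = 0.68·46.4·t^-0.32. Setting 0.68·46.4·t^-0.32 = 46.4·t^0.68/(25.7+t) gives 0.68(25.7+t) = t, so 0.32·t = 0.68×25.7.
t* = 0.68×25.7/0.32 = 54.61 min.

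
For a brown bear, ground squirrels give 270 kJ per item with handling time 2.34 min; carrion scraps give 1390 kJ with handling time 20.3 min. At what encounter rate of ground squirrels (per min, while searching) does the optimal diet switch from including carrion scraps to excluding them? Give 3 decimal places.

0.624 per min

The zero-one rule: include carrion scraps iff E₂/h₂ > λE₁/(1+λh₁). Equality gives the switch point.
λE₁h₂ = E₂ + λE₂h₁ ⇒ λ = E₂/(E₁h₂ − E₂h₁) = 1390/(5481 − 3253) = 0.6238 per min.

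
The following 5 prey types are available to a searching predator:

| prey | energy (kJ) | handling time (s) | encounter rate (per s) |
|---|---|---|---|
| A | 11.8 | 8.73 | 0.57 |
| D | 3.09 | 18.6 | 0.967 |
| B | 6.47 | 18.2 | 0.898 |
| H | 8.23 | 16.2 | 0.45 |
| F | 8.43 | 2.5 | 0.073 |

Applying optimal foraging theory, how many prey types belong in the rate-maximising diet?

Rank by E/h (kJ/s): F 3.37, A 1.35, H 0.508, B 0.355, D 0.166. Include each in turn until the next type's E/h falls below the running intake rate.
Rate on top 1: 0.5204. A: 1.35 > 0.5204 → include.
Rate on top 2: 1.192. H: 0.508 < 1.192 → exclude; stop.
Optimal diet: F, A — 2 of 5 types.

2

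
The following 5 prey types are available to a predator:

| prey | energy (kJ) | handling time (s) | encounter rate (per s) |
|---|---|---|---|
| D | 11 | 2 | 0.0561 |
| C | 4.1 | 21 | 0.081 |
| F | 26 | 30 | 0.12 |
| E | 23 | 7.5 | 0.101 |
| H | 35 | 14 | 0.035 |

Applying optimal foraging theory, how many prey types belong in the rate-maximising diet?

Profitabilities (E/h, kJ/s): D 5.5, E 3.07, H 2.5, F 0.867, C 0.195. Add prey in this order while the next type's profitability exceeds the intake rate on those already taken.
Rate on top 1: 0.5548. E: 3.07 > 0.5548 → include.
Rate on top 2: 1.572. H: 2.5 > 1.572 → include.
Rate on top 3: 1.765. F: 0.867 < 1.765 → exclude; stop.
Optimal diet: D, E, H — 3 of 5 types.

3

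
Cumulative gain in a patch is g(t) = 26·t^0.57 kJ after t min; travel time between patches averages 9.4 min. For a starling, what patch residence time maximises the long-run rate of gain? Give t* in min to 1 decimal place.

Optimal t* satisfies g'(t*) = g(t*)/(T + t*).
g'(t) = 0.57·26·t^-0.43. Setting 0.57·26·t^-0.43 = 26·t^0.57/(9.4+t) gives 0.57(9.4+t) = t, so 0.43·t = 0.57×9.4.
t* = 0.57×9.4/0.43 = 12.46 min.

12.5 min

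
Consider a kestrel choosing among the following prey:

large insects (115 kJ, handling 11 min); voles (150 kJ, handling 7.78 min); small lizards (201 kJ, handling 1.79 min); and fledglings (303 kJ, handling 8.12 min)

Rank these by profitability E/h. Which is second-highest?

Profitability E/h (kJ/min): large insects = 115/11 = 10.5, voles = 150/7.78 = 19.3, small lizards = 201/1.79 = 112, fledglings = 303/8.12 = 37.3.
Ranked: small lizards > fledglings > voles > large insects.

fledglings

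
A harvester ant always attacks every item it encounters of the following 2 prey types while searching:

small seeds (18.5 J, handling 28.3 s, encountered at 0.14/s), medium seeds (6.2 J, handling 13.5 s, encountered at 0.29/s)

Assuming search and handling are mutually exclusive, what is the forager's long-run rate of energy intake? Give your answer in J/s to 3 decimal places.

R = Σλ_iE_i / (1 + Σλ_ih_i)
Numerator: 0.14×18.5 + 0.29×6.2 = 4.388
Denominator: 1 + 0.14×28.3 + 0.29×13.5 = 8.877
R = 4.388/8.877 = 0.4943 J/s

0.494 J/s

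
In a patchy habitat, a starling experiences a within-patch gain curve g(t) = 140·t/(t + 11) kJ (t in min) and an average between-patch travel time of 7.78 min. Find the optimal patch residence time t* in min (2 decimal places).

9.25 min

By the marginal value theorem, leave when the instantaneous gain rate g'(t) equals the habitat-wide average g(t)/(T + t).
g'(t) = 140·11/(t + 11)². Setting 140·11/(t+11)² = 140t/[(t+11)(7.78+t)] gives 11(7.78+t) = t(t+11), so t² = 11×7.78 = 85.58.
t* = √85.58 = 9.251 min.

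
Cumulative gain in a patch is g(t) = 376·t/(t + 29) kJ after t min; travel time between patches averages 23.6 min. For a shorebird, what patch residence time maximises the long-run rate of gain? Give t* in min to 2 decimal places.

By the marginal value theorem, leave when the instantaneous gain rate g'(t) equals the habitat-wide average g(t)/(T + t).
g'(t) = 376·29/(t + 29)². Setting 376·29/(t+29)² = 376t/[(t+29)(23.6+t)] gives 29(23.6+t) = t(t+29), so t² = 29×23.6 = 684.4.
t* = √684.4 = 26.16 min.

26.16 min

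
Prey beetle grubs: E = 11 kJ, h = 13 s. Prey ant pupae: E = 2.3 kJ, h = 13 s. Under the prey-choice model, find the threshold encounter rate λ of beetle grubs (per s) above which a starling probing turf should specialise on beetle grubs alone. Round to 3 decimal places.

0.020 per s

At the threshold, the rate on beetle grubs alone equals the profitability of ant pupae: λ·11/(1 + λ·13) = 2.3/13 = 0.1769.
Rearranging, λ(11 − 0.1769×13) = 0.1769, so λ = 0.1769/8.7 = 0.02034 per s.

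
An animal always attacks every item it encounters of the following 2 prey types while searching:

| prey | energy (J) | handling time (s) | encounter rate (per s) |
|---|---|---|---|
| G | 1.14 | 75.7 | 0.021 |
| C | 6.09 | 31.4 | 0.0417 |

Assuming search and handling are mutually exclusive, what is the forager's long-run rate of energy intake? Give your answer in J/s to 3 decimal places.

0.071 J/s

R = Σλ_iE_i / (1 + Σλ_ih_i)
Numerator: 0.021×1.14 + 0.0417×6.09 = 0.2779
Denominator: 1 + 0.021×75.7 + 0.0417×31.4 = 3.899
R = 0.2779/3.899 = 0.07127 J/s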